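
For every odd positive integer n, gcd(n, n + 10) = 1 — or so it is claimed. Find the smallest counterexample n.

We need the least odd positive integer n for which gcd(n, n + 10) > 1.
n = 1: gcd(1, 11) = 1.
n = 3: gcd(3, 13) = 1.
n = 5: gcd(5, 15) = 5.
Thus n = 5 disproves the claim, and no smaller n works.

n = 5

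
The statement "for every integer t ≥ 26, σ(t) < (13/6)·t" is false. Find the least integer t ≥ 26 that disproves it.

A counterexample is any integer t ≥ 26 such that the claim fails; we check each in order.
The first 4 eligible values, up to t = 29, all satisfy the conclusion.
t = 30: σ(30) = 72; 72 ≥ 65.
So t = 30 is the smallest counterexample.

t = 30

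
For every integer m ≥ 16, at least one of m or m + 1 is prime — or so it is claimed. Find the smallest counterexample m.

For m = 16, 17, 18, 19 the conclusion holds.
m = 20: 20 = 2 × 10; 21 = 3 × 7 — both composite.

m = 20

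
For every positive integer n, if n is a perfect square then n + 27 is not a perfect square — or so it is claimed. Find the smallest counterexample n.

Check each positive integer n in order until n is a perfect square but n + 27 is a perfect square.
n = 1: 1 + 27 = 28, not a perfect square.
n = 4: 4 + 27 = 31, not a perfect square.
n = 9: 9 = 3² and 9 + 27 = 36 = 6².
Thus n = 9 disproves the claim, and no smaller n works.

n = 9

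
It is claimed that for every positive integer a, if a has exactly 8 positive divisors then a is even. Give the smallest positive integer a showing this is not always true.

a = 105

Check each positive integer a in order until a has exactly 8 positive divisors but a is odd.
The first 12 eligible values, up to a = 104, all satisfy the conclusion.
a = 105: divisors of 105: 1, 3, 5, 7, 15, 21, 35, 105; 105 is odd.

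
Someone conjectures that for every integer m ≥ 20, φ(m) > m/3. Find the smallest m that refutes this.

A counterexample is any integer m ≥ 20 such that the claim fails; we check each in order.
For m = 20, 21, 22, 23 the conclusion holds.
m = 24: φ(24) = 8 and 24/3 = 8, so φ(24) ≤ 24/3.

m = 24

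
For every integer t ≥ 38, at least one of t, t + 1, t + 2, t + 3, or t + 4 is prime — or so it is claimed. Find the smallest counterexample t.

We need the least integer t ≥ 38 for which t, t + 1, t + 2, t + 3, t + 4 are all composite.
The first 10 eligible values, up to t = 47, all satisfy the conclusion.
t = 48: 48 = 2 × 24; 49 = 7 × 7; 50 = 2 × 25; 51 = 3 × 17; 52 = 2 × 26 — all composite.
Hence t = 48 is a counterexample.

t = 48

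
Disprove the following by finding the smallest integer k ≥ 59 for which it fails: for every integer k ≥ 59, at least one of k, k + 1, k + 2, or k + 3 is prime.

k = 62

We need the least integer k ≥ 59 for which k, k + 1, k + 2, k + 3 are all composite.
k = 59: 59 is prime.
k = 60: 61 is prime.
k = 61: 61 is prime.
k = 62: 62 = 2 × 31; 63 = 3 × 21; 64 = 2 × 32; 65 = 5 × 13 — all composite.
Thus k = 62 disproves the claim, and no smaller k works.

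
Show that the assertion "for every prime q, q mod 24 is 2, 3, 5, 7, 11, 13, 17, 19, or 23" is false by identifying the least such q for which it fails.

q = 73

A counterexample is any prime q such that the claim fails; we check each in order.
For q = 2, 3, 5, 7, …, 61, 67, 71 the conclusion holds.
q = 73: 73 mod 24 = 1 — not in {2, 3, 5, 7, 11, 13, 17, 19, 23}.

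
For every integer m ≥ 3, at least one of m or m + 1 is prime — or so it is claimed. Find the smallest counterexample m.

The first 5 eligible values, up to m = 7, all satisfy the conclusion.
m = 8: 8 = 2 × 4; 9 = 3 × 3 — both composite.
So m = 8 is the smallest counterexample.

m = 8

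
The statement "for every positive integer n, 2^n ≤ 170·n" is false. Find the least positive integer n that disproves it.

n = 11

For n = 1, 2, 3, 4, 5, 6, 7, 8, 9, 10 the conclusion holds.
n = 11: 2^n = 2048 and 170·n = 1870, so 2048 > 1870.
Hence n = 11 is a counterexample.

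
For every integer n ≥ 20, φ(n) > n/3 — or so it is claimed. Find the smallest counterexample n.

A counterexample is any integer n ≥ 20 such that the claim fails; we check each in order.
The first 4 eligible values, up to n = 23, all satisfy the conclusion.
n = 24: φ(24) = 8 and 24/3 = 8, so φ(24) ≤ 24/3.
Thus n = 24 disproves the claim, and no smaller n works.

n = 24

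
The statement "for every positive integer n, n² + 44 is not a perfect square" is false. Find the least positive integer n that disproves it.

A counterexample is any positive integer n such that n² + 44 is a perfect square; we check each in order.
For n = 1, 2, 3, 4, 5, 6, 7, 8, 9 the conclusion holds.
n = 10: 10² + 44 = 144 = 12², a perfect square.

n = 10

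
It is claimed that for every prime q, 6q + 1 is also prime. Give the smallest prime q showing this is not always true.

q = 19

The first 7 eligible values, up to q = 17, all satisfy the conclusion.
q = 19: 6q + 1 = 115 = 5 × 23, not prime.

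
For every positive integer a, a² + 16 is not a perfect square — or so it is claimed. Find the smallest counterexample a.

a = 3

We need the least positive integer a for which a² + 16 is a perfect square.
a = 1: 1² + 16 = 17, not a perfect square.
a = 2: 2² + 16 = 20, not a perfect square.
a = 3: 3² + 16 = 25 = 5², a perfect square.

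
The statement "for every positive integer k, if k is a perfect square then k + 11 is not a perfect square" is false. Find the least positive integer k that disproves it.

We need the least positive integer k for which k is a perfect square but k + 11 is a perfect square.
The first 4 eligible values, up to k = 16, all satisfy the conclusion.
k = 25: 25 = 5² and 25 + 11 = 36 = 6².

k = 25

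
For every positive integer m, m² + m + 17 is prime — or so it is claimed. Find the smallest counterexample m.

m = 16

A counterexample is any positive integer m such that m² + m + 17 is not prime; we check each in order.
The first 15 eligible values, up to m = 15, all satisfy the conclusion.
m = 16: m² + m + 17 = 289 = 17 × 17, composite.
Thus m = 16 disproves the claim, and no smaller m works.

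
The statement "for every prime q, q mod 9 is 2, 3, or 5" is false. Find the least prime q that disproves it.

q = 7

Check each prime q in order until the claim fails.
For q = 2, 3, 5 the conclusion holds.
q = 7: 7 mod 9 = 7 — not in {2, 3, 5}.
Thus q = 7 disproves the claim, and no smaller q works.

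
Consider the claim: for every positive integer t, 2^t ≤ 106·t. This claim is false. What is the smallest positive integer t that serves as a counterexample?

t = 11

The first 10 eligible values, up to t = 10, all satisfy the conclusion.
t = 11: 2^t = 2048 and 106·t = 1166, so 2048 > 1166.
Hence t = 11 is a counterexample.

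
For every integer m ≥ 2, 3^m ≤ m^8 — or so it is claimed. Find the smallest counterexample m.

A counterexample is any integer m ≥ 2 such that 3^m > m^8; we check each in order.
The first 21 eligible values, up to m = 22, all satisfy the conclusion.
m = 23: 3^m = 94143178827 and m^8 = 78310985281, so 94143178827 > 78310985281.

m = 23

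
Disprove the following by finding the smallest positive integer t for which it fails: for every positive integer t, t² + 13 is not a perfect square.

A counterexample is any positive integer t such that t² + 13 is a perfect square; we check each in order.
t = 1: 1² + 13 = 14, not a perfect square.
t = 2: 2² + 13 = 17, not a perfect square.
t = 3: 3² + 13 = 22, not a perfect square.
t = 4: 4² + 13 = 29, not a perfect square.
t = 5: 5² + 13 = 38, not a perfect square.
t = 6: 6² + 13 = 49 = 7², a perfect square.
Hence t = 6 is a counterexample.

t = 6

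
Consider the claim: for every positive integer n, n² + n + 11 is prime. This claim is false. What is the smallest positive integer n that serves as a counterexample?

n = 10

We need the least positive integer n for which n² + n + 11 is not prime.
For n = 1, 2, 3, 4, 5, 6, 7, 8, 9 the conclusion holds.
n = 10: n² + n + 11 = 121 = 11 × 11, composite.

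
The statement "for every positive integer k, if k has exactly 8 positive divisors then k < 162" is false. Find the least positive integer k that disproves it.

k = 165

For k = 24, 30, 40, 42, …, 138, 152, 154 the conclusion holds.
k = 165: τ(165) = 8; 165 ≥ 162.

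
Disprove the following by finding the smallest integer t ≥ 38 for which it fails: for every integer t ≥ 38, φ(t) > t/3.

t = 42

A counterexample is any integer t ≥ 38 such that the claim fails; we check each in order.
t = 38: φ(38) = 18 and 38/3 = 38/3, so φ(38) > 38/3.
t = 39: φ(39) = 24 and 39/3 = 13, so φ(39) > 39/3.
t = 40: φ(40) = 16 and 40/3 = 40/3, so φ(40) > 40/3.
t = 41: φ(41) = 40 and 41/3 = 41/3, so φ(41) > 41/3.
t = 42: φ(42) = 12 and 42/3 = 14, so φ(42) ≤ 42/3.
Hence t = 42 is a counterexample.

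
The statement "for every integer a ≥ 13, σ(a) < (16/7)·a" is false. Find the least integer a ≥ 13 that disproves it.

Check each integer a ≥ 13 in order until the claim fails.
For a = 13, 14, 15, 16, …, 21, 22, 23 the conclusion holds.
a = 24: σ(24) = 60; 60 ≥ 384/7.

a = 24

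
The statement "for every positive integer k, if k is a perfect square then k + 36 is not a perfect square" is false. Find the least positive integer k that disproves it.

k = 64

We need the least positive integer k for which k is a perfect square but k + 36 is a perfect square.
The first 7 eligible values, up to k = 49, all satisfy the conclusion.
k = 64: 64 = 8² and 64 + 36 = 100 = 10².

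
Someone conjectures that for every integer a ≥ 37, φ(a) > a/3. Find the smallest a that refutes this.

a = 42

A counterexample is any integer a ≥ 37 such that the claim fails; we check each in order.
For a = 37, 38, 39, 40, 41 the conclusion holds.
a = 42: φ(42) = 12 and 42/3 = 14, so φ(42) ≤ 42/3.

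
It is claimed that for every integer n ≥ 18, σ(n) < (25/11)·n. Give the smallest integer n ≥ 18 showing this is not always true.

n = 24

The first 6 eligible values, up to n = 23, all satisfy the conclusion.
n = 24: σ(24) = 60; 60 ≥ 600/11.
Thus n = 24 disproves the claim, and no smaller n works.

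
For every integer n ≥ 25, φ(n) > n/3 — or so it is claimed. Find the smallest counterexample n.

n = 30

We need the least integer n ≥ 25 for which the claim fails.
The first 5 eligible values, up to n = 29, all satisfy the conclusion.
n = 30: φ(30) = 8 and 30/3 = 10, so φ(30) ≤ 30/3.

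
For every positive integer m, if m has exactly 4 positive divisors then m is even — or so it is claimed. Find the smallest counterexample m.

m = 15

A counterexample is any positive integer m such that m has exactly 4 positive divisors but m is odd; we check each in order.
m = 6: divisors of 6: 1, 2, 3, 6; 6 is even.
m = 8: divisors of 8: 1, 2, 4, 8; 8 is even.
m = 10: divisors of 10: 1, 2, 5, 10; 10 is even.
m = 14: divisors of 14: 1, 2, 7, 14; 14 is even.
m = 15: divisors of 15: 1, 3, 5, 15; 15 is odd.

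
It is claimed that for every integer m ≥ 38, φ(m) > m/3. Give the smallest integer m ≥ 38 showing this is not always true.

For m = 38, 39, 40, 41 the conclusion holds.
m = 42: φ(42) = 12 and 42/3 = 14, so φ(42) ≤ 42/3.
So m = 42 is the smallest counterexample.

m = 42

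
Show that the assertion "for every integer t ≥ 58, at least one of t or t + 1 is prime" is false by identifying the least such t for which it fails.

Check each integer t ≥ 58 in order until t, t + 1 are both composite.
For t = 58, 59, 60, 61 the conclusion holds.
t = 62: 62 = 2 × 31; 63 = 3 × 21 — both composite.

t = 62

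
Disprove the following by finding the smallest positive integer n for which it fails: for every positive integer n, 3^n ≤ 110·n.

Check each positive integer n in order until 3^n > 110·n.
For n = 1, 2, 3, 4, 5 the conclusion holds.
n = 6: 3^n = 729 and 110·n = 660, so 729 > 660.
Thus n = 6 disproves the claim, and no smaller n works.

n = 6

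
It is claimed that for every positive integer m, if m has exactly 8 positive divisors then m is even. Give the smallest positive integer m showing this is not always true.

m = 105

Check each positive integer m in order until m has exactly 8 positive divisors but m is odd.
The first 12 eligible values, up to m = 104, all satisfy the conclusion.
m = 105: divisors of 105: 1, 3, 5, 7, 15, 21, 35, 105; 105 is odd.
Thus m = 105 disproves the claim, and no smaller m works.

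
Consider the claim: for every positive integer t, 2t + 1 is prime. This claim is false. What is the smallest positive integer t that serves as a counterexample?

t = 4

A counterexample is any positive integer t such that 2t + 1 is not prime; we check each in order.
t = 1: 2t + 1 = 3, prime.
t = 2: 2t + 1 = 5, prime.
t = 3: 2t + 1 = 7, prime.
t = 4: 2t + 1 = 9 = 3 × 3, composite.
So t = 4 is the smallest counterexample.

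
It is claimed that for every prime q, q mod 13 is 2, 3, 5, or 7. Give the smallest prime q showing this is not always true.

q = 11

A counterexample is any prime q such that the claim fails; we check each in order.
For q = 2, 3, 5, 7 the conclusion holds.
q = 11: 11 mod 13 = 11 — not in {2, 3, 5, 7}.
So q = 11 is the smallest counterexample.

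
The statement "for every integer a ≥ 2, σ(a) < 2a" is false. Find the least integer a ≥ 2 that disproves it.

We need the least integer a ≥ 2 for which the claim fails.
a = 2: σ(2) = 3; 3 < 4.
a = 3: σ(3) = 4; 4 < 6.
a = 4: σ(4) = 7; 7 < 8.
a = 5: σ(5) = 6; 6 < 10.
a = 6: σ(6) = 12; 12 ≥ 12.
So a = 6 is the smallest counterexample.

a = 6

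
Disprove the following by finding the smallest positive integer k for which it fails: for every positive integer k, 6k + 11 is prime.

k = 1: 6k + 11 = 17, prime.
k = 2: 6k + 11 = 23, prime.
k = 3: 6k + 11 = 29, prime.
k = 4: 6k + 11 = 35 = 5 × 7, composite.

k = 4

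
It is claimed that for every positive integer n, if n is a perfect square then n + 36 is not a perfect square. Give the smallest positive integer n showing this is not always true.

n = 64

We need the least positive integer n for which n is a perfect square but n + 36 is a perfect square.
n = 1: 1 + 36 = 37, not a perfect square.
n = 4: 4 + 36 = 40, not a perfect square.
n = 9: 9 + 36 = 45, not a perfect square.
n = 16: 16 + 36 = 52, not a perfect square.
n = 25: 25 + 36 = 61, not a perfect square.
n = 36: 36 + 36 = 72, not a perfect square.
n = 49: 49 + 36 = 85, not a perfect square.
n = 64: 64 = 8² and 64 + 36 = 100 = 10².
Hence n = 64 is a counterexample.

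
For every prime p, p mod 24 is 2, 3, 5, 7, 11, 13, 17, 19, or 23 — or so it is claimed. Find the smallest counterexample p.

p = 73

Check each prime p in order until the claim fails.
The first 20 eligible values, up to p = 71, all satisfy the conclusion.
p = 73: 73 mod 24 = 1 — not in {2, 3, 5, 7, 11, 13, 17, 19, 23}.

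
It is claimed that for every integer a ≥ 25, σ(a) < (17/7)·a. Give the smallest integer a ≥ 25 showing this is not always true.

For a = 25, 26, 27, 28, …, 33, 34, 35 the conclusion holds.
a = 36: σ(36) = 91; 91 ≥ 612/7.
So a = 36 is the smallest counterexample.

a = 36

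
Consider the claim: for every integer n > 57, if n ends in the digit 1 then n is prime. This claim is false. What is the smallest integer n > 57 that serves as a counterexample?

n = 81

n = 61: 61 ends in 1 and is prime.
n = 71: 71 ends in 1 and is prime.
n = 81: 81 ends in 1; 81 = 3 × 27, composite.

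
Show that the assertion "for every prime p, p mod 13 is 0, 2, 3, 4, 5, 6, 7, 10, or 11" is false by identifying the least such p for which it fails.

We need the least prime p for which the claim fails.
For p = 2, 3, 5, 7, …, 37, 41, 43 the conclusion holds.
p = 47: 47 mod 13 = 8 — not in {0, 2, 3, 4, 5, 6, 7, 10, 11}.
Hence p = 47 is a counterexample.

p = 47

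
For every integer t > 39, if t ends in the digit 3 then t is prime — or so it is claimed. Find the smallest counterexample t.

t = 63

Check each integer t > 39 in order until t ends in the digit 3 but t is not prime.
t = 43: 43 ends in 3 and is prime.
t = 53: 53 ends in 3 and is prime.
t = 63: 63 ends in 3; 63 = 3 × 21, composite.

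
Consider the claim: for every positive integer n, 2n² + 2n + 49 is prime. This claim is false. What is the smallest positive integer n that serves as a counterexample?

n = 6

The first 5 eligible values, up to n = 5, all satisfy the conclusion.
n = 6: 2n² + 2n + 49 = 133 = 7 × 19, composite.
So n = 6 is the smallest counterexample.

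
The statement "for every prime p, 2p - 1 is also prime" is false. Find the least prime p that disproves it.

We need the least prime p for which 2p - 1 is not prime.
For p = 2, 3 the conclusion holds.
p = 5: 2p - 1 = 9 = 3 × 3, not prime.
Hence p = 5 is a counterexample.

p = 5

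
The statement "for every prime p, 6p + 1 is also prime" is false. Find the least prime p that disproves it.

p = 19

We need the least prime p for which 6p + 1 is not prime.
For p = 2, 3, 5, 7, 11, 13, 17 the conclusion holds.
p = 19: 6p + 1 = 115 = 5 × 23, not prime.
Hence p = 19 is a counterexample.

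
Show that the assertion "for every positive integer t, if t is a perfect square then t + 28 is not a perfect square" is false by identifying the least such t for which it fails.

t = 36

We need the least positive integer t for which t is a perfect square but t + 28 is a perfect square.
t = 1: 1 + 28 = 29, not a perfect square.
t = 4: 4 + 28 = 32, not a perfect square.
t = 9: 9 + 28 = 37, not a perfect square.
t = 16: 16 + 28 = 44, not a perfect square.
t = 25: 25 + 28 = 53, not a perfect square.
t = 36: 36 = 6² and 36 + 28 = 64 = 8².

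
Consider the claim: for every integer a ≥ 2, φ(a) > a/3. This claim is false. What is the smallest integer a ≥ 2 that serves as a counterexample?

A counterexample is any integer a ≥ 2 such that the claim fails; we check each in order.
a = 2: φ(2) = 1 and 2/3 = 2/3, so φ(2) > 2/3.
a = 3: φ(3) = 2 and 3/3 = 1, so φ(3) > 3/3.
a = 4: φ(4) = 2 and 4/3 = 4/3, so φ(4) > 4/3.
a = 5: φ(5) = 4 and 5/3 = 5/3, so φ(5) > 5/3.
a = 6: φ(6) = 2 and 6/3 = 2, so φ(6) ≤ 6/3.
Hence a = 6 is a counterexample.

a = 6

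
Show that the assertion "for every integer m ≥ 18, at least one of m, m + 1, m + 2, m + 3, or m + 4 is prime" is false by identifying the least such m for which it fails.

m = 24

A counterexample is any integer m ≥ 18 such that m, m + 1, m + 2, m + 3, m + 4 are all composite; we check each in order.
For m = 18, 19, 20, 21, 22, 23 the conclusion holds.
m = 24: 24 = 2 × 12; 25 = 5 × 5; 26 = 2 × 13; 27 = 3 × 9; 28 = 2 × 14 — all composite.
So m = 24 is the smallest counterexample.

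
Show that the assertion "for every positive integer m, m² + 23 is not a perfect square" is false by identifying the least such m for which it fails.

A counterexample is any positive integer m such that m² + 23 is a perfect square; we check each in order.
The first 10 eligible values, up to m = 10, all satisfy the conclusion.
m = 11: 11² + 23 = 144 = 12², a perfect square.
Thus m = 11 disproves the claim, and no smaller m works.

m = 11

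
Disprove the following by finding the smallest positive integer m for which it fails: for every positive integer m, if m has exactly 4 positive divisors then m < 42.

The first 14 eligible values, up to m = 39, all satisfy the conclusion.
m = 46: τ(46) = 4; 46 ≥ 42.
Hence m = 46 is a counterexample.

m = 46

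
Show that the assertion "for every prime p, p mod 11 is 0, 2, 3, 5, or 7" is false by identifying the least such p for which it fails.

For p = 2, 3, 5, 7, 11, 13 the conclusion holds.
p = 17: 17 mod 11 = 6 — not in {0, 2, 3, 5, 7}.

p = 17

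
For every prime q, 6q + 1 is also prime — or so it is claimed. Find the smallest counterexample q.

q = 19

We need the least prime q for which 6q + 1 is not prime.
For q = 2, 3, 5, 7, 11, 13, 17 the conclusion holds.
q = 19: 6q + 1 = 115 = 5 × 23, not prime.
So q = 19 is the smallest counterexample.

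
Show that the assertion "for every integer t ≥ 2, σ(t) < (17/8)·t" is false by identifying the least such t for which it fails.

t = 12

We need the least integer t ≥ 2 for which the claim fails.
For t = 2, 3, 4, 5, 6, 7, 8, 9, 10, 11 the conclusion holds.
t = 12: σ(12) = 28; 28 ≥ 51/2.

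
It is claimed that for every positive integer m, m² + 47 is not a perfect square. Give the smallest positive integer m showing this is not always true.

m = 23

A counterexample is any positive integer m such that m² + 47 is a perfect square; we check each in order.
For m = 1, 2, 3, 4, …, 20, 21, 22 the conclusion holds.
m = 23: 23² + 47 = 576 = 24², a perfect square.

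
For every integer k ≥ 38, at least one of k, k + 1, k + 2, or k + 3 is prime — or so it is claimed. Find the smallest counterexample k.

k = 48

The first 10 eligible values, up to k = 47, all satisfy the conclusion.
k = 48: 48 = 2 × 24; 49 = 7 × 7; 50 = 2 × 25; 51 = 3 × 17 — all composite.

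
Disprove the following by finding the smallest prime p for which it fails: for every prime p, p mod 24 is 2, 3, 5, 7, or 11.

Check each prime p in order until the claim fails.
p = 2: 2 mod 24 = 2.
p = 3: 3 mod 24 = 3.
p = 5: 5 mod 24 = 5.
p = 7: 7 mod 24 = 7.
p = 11: 11 mod 24 = 11.
p = 13: 13 mod 24 = 13 — not in {2, 3, 5, 7, 11}.

p = 13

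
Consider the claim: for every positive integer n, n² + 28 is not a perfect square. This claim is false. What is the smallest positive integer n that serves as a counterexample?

We need the least positive integer n for which n² + 28 is a perfect square.
n = 1: 1² + 28 = 29, not a perfect square.
n = 2: 2² + 28 = 32, not a perfect square.
n = 3: 3² + 28 = 37, not a perfect square.
n = 4: 4² + 28 = 44, not a perfect square.
n = 5: 5² + 28 = 53, not a perfect square.
n = 6: 6² + 28 = 64 = 8², a perfect square.

n = 6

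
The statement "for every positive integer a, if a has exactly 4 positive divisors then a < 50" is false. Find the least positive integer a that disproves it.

For a = 6, 8, 10, 14, …, 38, 39, 46 the conclusion holds.
a = 51: τ(51) = 4; 51 ≥ 50.

a = 51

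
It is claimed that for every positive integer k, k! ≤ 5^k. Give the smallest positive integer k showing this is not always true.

We need the least positive integer k for which k! > 5^k.
For k = 1, 2, 3, 4, …, 9, 10, 11 the conclusion holds.
k = 12: k! = 479001600 and 5^k = 244140625, so 479001600 > 244140625.

k = 12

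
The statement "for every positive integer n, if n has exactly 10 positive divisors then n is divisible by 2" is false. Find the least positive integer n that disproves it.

n = 405

For n = 48, 80, 112, 162, 176, 208, 272, 304, 368 the conclusion holds.
n = 405: τ(405) = 10; 405 mod 2 = 1.
So n = 405 is the smallest counterexample.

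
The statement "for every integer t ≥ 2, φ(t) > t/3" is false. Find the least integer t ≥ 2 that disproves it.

t = 6

We need the least integer t ≥ 2 for which the claim fails.
For t = 2, 3, 4, 5 the conclusion holds.
t = 6: φ(6) = 2 and 6/3 = 2, so φ(6) ≤ 6/3.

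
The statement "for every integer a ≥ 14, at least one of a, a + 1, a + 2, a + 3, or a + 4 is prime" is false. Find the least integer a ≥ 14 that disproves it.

a = 24

A counterexample is any integer a ≥ 14 such that a, a + 1, a + 2, a + 3, a + 4 are all composite; we check each in order.
The first 10 eligible values, up to a = 23, all satisfy the conclusion.
a = 24: 24 = 2 × 12; 25 = 5 × 5; 26 = 2 × 13; 27 = 3 × 9; 28 = 2 × 14 — all composite.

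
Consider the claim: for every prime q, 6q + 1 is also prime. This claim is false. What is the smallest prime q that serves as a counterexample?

The first 7 eligible values, up to q = 17, all satisfy the conclusion.
q = 19: 6q + 1 = 115 = 5 × 23, not prime.
So q = 19 is the smallest counterexample.

q = 19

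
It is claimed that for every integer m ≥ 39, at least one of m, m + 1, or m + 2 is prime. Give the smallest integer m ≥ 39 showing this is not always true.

m = 44

Check each integer m ≥ 39 in order until m, m + 1, m + 2 are all composite.
m = 39: 41 is prime.
m = 40: 41 is prime.
m = 41: 41 is prime.
m = 42: 43 is prime.
m = 43: 43 is prime.
m = 44: 44 = 2 × 22; 45 = 3 × 15; 46 = 2 × 23 — all composite.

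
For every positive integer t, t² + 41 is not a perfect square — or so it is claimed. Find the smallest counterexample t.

t = 20

Check each positive integer t in order until t² + 41 is a perfect square.
For t = 1, 2, 3, 4, …, 17, 18, 19 the conclusion holds.
t = 20: 20² + 41 = 441 = 21², a perfect square.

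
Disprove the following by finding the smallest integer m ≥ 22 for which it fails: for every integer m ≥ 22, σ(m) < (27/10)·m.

We need the least integer m ≥ 22 for which the claim fails.
The first 38 eligible values, up to m = 59, all satisfy the conclusion.
m = 60: σ(60) = 168; 168 ≥ 162.

m = 60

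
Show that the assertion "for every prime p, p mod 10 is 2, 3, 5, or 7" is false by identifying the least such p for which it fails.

p = 11

A counterexample is any prime p such that the claim fails; we check each in order.
The first 4 eligible values, up to p = 7, all satisfy the conclusion.
p = 11: 11 mod 10 = 1 — not in {2, 3, 5, 7}.
So p = 11 is the smallest counterexample.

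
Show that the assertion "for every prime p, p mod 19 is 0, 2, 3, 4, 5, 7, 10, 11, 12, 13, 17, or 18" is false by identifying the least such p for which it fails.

A counterexample is any prime p such that the claim fails; we check each in order.
For p = 2, 3, 5, 7, …, 37, 41, 43 the conclusion holds.
p = 47: 47 mod 19 = 9 — not in {0, 2, 3, 4, 5, 7, 10, 11, 12, 13, 17, 18}.
Thus p = 47 disproves the claim, and no smaller p works.

p = 47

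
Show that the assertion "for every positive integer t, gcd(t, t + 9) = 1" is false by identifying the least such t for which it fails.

For t = 1, 2 the conclusion holds.
t = 3: gcd(3, 12) = 3.
So t = 3 is the smallest counterexample.

t = 3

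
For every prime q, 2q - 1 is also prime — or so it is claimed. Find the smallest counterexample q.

A counterexample is any prime q such that 2q - 1 is not prime; we check each in order.
For q = 2, 3 the conclusion holds.
q = 5: 2q - 1 = 9 = 3 × 3, not prime.

q = 5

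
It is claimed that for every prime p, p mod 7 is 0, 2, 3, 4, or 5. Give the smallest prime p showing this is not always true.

A counterexample is any prime p such that the claim fails; we check each in order.
For p = 2, 3, 5, 7, 11 the conclusion holds.
p = 13: 13 mod 7 = 6 — not in {0, 2, 3, 4, 5}.
So p = 13 is the smallest counterexample.

p = 13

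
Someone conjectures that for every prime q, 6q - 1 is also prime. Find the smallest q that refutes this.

q = 11

We need the least prime q for which 6q - 1 is not prime.
For q = 2, 3, 5, 7 the conclusion holds.
q = 11: 6q - 1 = 65 = 5 × 13, not prime.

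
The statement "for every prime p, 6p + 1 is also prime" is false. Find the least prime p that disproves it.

The first 7 eligible values, up to p = 17, all satisfy the conclusion.
p = 19: 6p + 1 = 115 = 5 × 23, not prime.

p = 19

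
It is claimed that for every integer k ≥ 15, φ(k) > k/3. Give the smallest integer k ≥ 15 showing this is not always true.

k = 18

We need the least integer k ≥ 15 for which the claim fails.
k = 15: φ(15) = 8 and 15/3 = 5, so φ(15) > 15/3.
k = 16: φ(16) = 8 and 16/3 = 16/3, so φ(16) > 16/3.
k = 17: φ(17) = 16 and 17/3 = 17/3, so φ(17) > 17/3.
k = 18: φ(18) = 6 and 18/3 = 6, so φ(18) ≤ 18/3.
So k = 18 is the smallest counterexample.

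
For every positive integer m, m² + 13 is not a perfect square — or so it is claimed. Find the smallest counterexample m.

m = 6

A counterexample is any positive integer m such that m² + 13 is a perfect square; we check each in order.
For m = 1, 2, 3, 4, 5 the conclusion holds.
m = 6: 6² + 13 = 49 = 7², a perfect square.
Hence m = 6 is a counterexample.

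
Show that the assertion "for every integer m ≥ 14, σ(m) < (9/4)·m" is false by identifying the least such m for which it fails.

m = 24

A counterexample is any integer m ≥ 14 such that the claim fails; we check each in order.
For m = 14, 15, 16, 17, 18, 19, 20, 21, 22, 23 the conclusion holds.
m = 24: σ(24) = 60; 60 ≥ 54.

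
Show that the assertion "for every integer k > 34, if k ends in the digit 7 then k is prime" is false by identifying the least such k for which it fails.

k = 57

We need the least integer k > 34 for which k ends in the digit 7 but k is not prime.
k = 37: 37 ends in 7 and is prime.
k = 47: 47 ends in 7 and is prime.
k = 57: 57 ends in 7; 57 = 3 × 19, composite.
So k = 57 is the smallest counterexample.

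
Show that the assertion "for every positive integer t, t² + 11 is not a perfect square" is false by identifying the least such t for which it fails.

Check each positive integer t in order until t² + 11 is a perfect square.
The first 4 eligible values, up to t = 4, all satisfy the conclusion.
t = 5: 5² + 11 = 36 = 6², a perfect square.

t = 5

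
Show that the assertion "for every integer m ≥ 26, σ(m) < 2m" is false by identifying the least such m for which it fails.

m = 28

Check each integer m ≥ 26 in order until the claim fails.
For m = 26, 27 the conclusion holds.
m = 28: σ(28) = 56; 56 ≥ 56.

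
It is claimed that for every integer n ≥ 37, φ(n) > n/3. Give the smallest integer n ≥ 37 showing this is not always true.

A counterexample is any integer n ≥ 37 such that the claim fails; we check each in order.
For n = 37, 38, 39, 40, 41 the conclusion holds.
n = 42: φ(42) = 12 and 42/3 = 14, so φ(42) ≤ 42/3.
Thus n = 42 disproves the claim, and no smaller n works.

n = 42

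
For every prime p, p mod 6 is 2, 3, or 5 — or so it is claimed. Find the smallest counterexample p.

p = 7

Check each prime p in order until the claim fails.
For p = 2, 3, 5 the conclusion holds.
p = 7: 7 mod 6 = 1 — not in {2, 3, 5}.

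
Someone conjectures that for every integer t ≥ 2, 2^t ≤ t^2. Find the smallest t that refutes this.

t = 5

We need the least integer t ≥ 2 for which 2^t > t^2.
For t = 2, 3, 4 the conclusion holds.
t = 5: 2^t = 32 and t^2 = 25, so 32 > 25.
Thus t = 5 disproves the claim, and no smaller t works.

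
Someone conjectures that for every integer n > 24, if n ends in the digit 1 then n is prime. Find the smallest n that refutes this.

n = 51

Check each integer n > 24 in order until n ends in the digit 1 but n is not prime.
n = 31: 31 ends in 1 and is prime.
n = 41: 41 ends in 1 and is prime.
n = 51: 51 ends in 1; 51 = 3 × 17, composite.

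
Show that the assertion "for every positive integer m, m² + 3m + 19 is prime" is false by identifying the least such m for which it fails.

m = 15

Check each positive integer m in order until m² + 3m + 19 is not prime.
The first 14 eligible values, up to m = 14, all satisfy the conclusion.
m = 15: m² + 3m + 19 = 289 = 17 × 17, composite.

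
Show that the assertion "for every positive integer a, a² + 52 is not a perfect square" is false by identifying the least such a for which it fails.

a = 12

We need the least positive integer a for which a² + 52 is a perfect square.
The first 11 eligible values, up to a = 11, all satisfy the conclusion.
a = 12: 12² + 52 = 196 = 14², a perfect square.
So a = 12 is the smallest counterexample.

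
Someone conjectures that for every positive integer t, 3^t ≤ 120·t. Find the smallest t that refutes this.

t = 6

The first 5 eligible values, up to t = 5, all satisfy the conclusion.
t = 6: 3^t = 729 and 120·t = 720, so 729 > 720.
So t = 6 is the smallest counterexample.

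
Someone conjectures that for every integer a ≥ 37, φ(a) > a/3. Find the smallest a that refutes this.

Check each integer a ≥ 37 in order until the claim fails.
The first 5 eligible values, up to a = 41, all satisfy the conclusion.
a = 42: φ(42) = 12 and 42/3 = 14, so φ(42) ≤ 42/3.

a = 42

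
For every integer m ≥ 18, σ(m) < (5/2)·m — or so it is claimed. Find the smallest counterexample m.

m = 24

We need the least integer m ≥ 18 for which the claim fails.
m = 18: σ(18) = 39; 39 < 45.
m = 19: σ(19) = 20; 20 < 95/2.
m = 20: σ(20) = 42; 42 < 50.
m = 21: σ(21) = 32; 32 < 105/2.
m = 22: σ(22) = 36; 36 < 55.
m = 23: σ(23) = 24; 24 < 115/2.
m = 24: σ(24) = 60; 60 ≥ 60.
Hence m = 24 is a counterexample.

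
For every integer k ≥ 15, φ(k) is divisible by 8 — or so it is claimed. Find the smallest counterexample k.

k = 18

For k = 15, 16, 17 the conclusion holds.
k = 18: φ(18) = 6; 6 mod 8 = 6.
So k = 18 is the smallest counterexample.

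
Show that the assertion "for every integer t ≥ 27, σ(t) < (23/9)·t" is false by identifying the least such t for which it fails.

t = 48

A counterexample is any integer t ≥ 27 such that the claim fails; we check each in order.
For t = 27, 28, 29, 30, …, 45, 46, 47 the conclusion holds.
t = 48: σ(48) = 124; 124 ≥ 368/3.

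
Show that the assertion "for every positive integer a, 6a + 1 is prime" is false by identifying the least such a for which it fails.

For a = 1, 2, 3 the conclusion holds.
a = 4: 6a + 1 = 25 = 5 × 5, composite.

a = 4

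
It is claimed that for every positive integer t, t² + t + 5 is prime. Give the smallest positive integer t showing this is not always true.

t = 4

Check each positive integer t in order until t² + t + 5 is not prime.
For t = 1, 2, 3 the conclusion holds.
t = 4: t² + t + 5 = 25 = 5 × 5, composite.
Thus t = 4 disproves the claim, and no smaller t works.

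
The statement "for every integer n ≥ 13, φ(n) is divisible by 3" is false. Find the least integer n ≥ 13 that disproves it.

n = 13: φ(13) = 12; 12 mod 3 = 0.
n = 14: φ(14) = 6; 6 mod 3 = 0.
n = 15: φ(15) = 8; 8 mod 3 = 2.
Hence n = 15 is a counterexample.

n = 15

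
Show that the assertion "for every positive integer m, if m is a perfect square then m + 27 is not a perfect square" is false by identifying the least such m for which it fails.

For m = 1, 4 the conclusion holds.
m = 9: 9 = 3² and 9 + 27 = 36 = 6².
Thus m = 9 disproves the claim, and no smaller m works.

m = 9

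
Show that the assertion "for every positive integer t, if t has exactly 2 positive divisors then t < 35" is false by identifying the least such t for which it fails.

Check each positive integer t in order until t has exactly 2 positive divisors but the claim fails.
For t = 2, 3, 5, 7, …, 23, 29, 31 the conclusion holds.
t = 37: τ(37) = 2; 37 ≥ 35.

t = 37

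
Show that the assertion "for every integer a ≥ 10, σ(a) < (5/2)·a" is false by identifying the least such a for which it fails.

a = 24

Check each integer a ≥ 10 in order until the claim fails.
For a = 10, 11, 12, 13, …, 21, 22, 23 the conclusion holds.
a = 24: σ(24) = 60; 60 ≥ 60.
Thus a = 24 disproves the claim, and no smaller a works.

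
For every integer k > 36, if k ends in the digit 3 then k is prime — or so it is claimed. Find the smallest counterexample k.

A counterexample is any integer k > 36 such that k ends in the digit 3 but k is not prime; we check each in order.
k = 43: 43 ends in 3 and is prime.
k = 53: 53 ends in 3 and is prime.
k = 63: 63 ends in 3; 63 = 3 × 21, composite.
Hence k = 63 is a counterexample.

k = 63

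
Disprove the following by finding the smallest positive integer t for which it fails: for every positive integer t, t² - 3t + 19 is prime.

We need the least positive integer t for which t² - 3t + 19 is not prime.
The first 17 eligible values, up to t = 17, all satisfy the conclusion.
t = 18: t² - 3t + 19 = 289 = 17 × 17, composite.

t = 18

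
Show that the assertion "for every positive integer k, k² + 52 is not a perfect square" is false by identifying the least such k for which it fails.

k = 12

We need the least positive integer k for which k² + 52 is a perfect square.
The first 11 eligible values, up to k = 11, all satisfy the conclusion.
k = 12: 12² + 52 = 196 = 14², a perfect square.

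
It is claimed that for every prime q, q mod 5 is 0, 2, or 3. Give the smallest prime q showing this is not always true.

q = 2: 2 mod 5 = 2.
q = 3: 3 mod 5 = 3.
q = 5: 5 mod 5 = 0.
q = 7: 7 mod 5 = 2.
q = 11: 11 mod 5 = 1 — not in {0, 2, 3}.

q = 11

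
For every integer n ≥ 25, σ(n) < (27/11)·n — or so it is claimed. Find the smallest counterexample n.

n = 36

The first 11 eligible values, up to n = 35, all satisfy the conclusion.
n = 36: σ(36) = 91; 91 ≥ 972/11.
Hence n = 36 is a counterexample.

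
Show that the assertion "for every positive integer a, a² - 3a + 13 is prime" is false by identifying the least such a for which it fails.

a = 12

A counterexample is any positive integer a such that a² - 3a + 13 is not prime; we check each in order.
For a = 1, 2, 3, 4, …, 9, 10, 11 the conclusion holds.
a = 12: a² - 3a + 13 = 121 = 11 × 11, composite.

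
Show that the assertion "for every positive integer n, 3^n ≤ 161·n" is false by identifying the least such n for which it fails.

A counterexample is any positive integer n such that 3^n > 161·n; we check each in order.
The first 6 eligible values, up to n = 6, all satisfy the conclusion.
n = 7: 3^n = 2187 and 161·n = 1127, so 2187 > 1127.
Thus n = 7 disproves the claim, and no smaller n works.

n = 7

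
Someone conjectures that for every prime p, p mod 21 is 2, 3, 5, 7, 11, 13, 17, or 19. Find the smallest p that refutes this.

For p = 2, 3, 5, 7, 11, 13, 17, 19, 23 the conclusion holds.
p = 29: 29 mod 21 = 8 — not in {2, 3, 5, 7, 11, 13, 17, 19}.
Thus p = 29 disproves the claim, and no smaller p works.

p = 29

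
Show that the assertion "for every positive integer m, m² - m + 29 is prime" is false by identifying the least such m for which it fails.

m = 3

m = 1: m² - m + 29 = 29, prime.
m = 2: m² - m + 29 = 31, prime.
m = 3: m² - m + 29 = 35 = 5 × 7, composite.
So m = 3 is the smallest counterexample.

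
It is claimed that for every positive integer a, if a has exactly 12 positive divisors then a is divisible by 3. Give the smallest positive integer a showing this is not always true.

A counterexample is any positive integer a such that a has exactly 12 positive divisors but a is not divisible by 3; we check each in order.
a = 60: τ(60) = 12; 60 mod 3 = 0.
a = 72: τ(72) = 12; 72 mod 3 = 0.
a = 84: τ(84) = 12; 84 mod 3 = 0.
a = 90: τ(90) = 12; 90 mod 3 = 0.
a = 96: τ(96) = 12; 96 mod 3 = 0.
a = 108: τ(108) = 12; 108 mod 3 = 0.
a = 126: τ(126) = 12; 126 mod 3 = 0.
a = 132: τ(132) = 12; 132 mod 3 = 0.
a = 140: τ(140) = 12; 140 mod 3 = 2.

a = 140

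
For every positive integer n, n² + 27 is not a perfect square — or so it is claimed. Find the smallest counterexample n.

n = 3

A counterexample is any positive integer n such that n² + 27 is a perfect square; we check each in order.
For n = 1, 2 the conclusion holds.
n = 3: 3² + 27 = 36 = 6², a perfect square.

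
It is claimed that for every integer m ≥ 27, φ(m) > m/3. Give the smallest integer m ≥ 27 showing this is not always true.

Check each integer m ≥ 27 in order until the claim fails.
m = 27: φ(27) = 18 and 27/3 = 9, so φ(27) > 27/3.
m = 28: φ(28) = 12 and 28/3 = 28/3, so φ(28) > 28/3.
m = 29: φ(29) = 28 and 29/3 = 29/3, so φ(29) > 29/3.
m = 30: φ(30) = 8 and 30/3 = 10, so φ(30) ≤ 30/3.
Thus m = 30 disproves the claim, and no smaller m works.

m = 30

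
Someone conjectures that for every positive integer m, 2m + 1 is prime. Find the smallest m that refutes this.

m = 4

A counterexample is any positive integer m such that 2m + 1 is not prime; we check each in order.
m = 1: 2m + 1 = 3, prime.
m = 2: 2m + 1 = 5, prime.
m = 3: 2m + 1 = 7, prime.
m = 4: 2m + 1 = 9 = 3 × 3, composite.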